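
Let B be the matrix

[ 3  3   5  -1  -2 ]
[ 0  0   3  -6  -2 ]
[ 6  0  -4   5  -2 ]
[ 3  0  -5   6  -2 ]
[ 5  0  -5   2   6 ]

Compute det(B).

-1776

Expand along column 2 (it has 4 zeros):
  − (3) · M_12   where M_12 = det([0 3 -6 -2; 6 -4 5 -2; 3 -5 6 -2; 5 -5 2 6]) = 592
det = (-1)·(3)·(592) = -1776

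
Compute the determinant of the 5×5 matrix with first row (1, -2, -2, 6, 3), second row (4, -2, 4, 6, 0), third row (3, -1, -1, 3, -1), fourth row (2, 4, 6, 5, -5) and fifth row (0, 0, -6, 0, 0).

Expand along row 5 (it has 4 zeros):
  + (-6) · M_53   where M_53 = det([1 -2 6 3; 4 -2 6 0; 3 -1 3 -1; 2 4 5 -5]) = 0
det = (+1)·(-6)·(0) = 0

0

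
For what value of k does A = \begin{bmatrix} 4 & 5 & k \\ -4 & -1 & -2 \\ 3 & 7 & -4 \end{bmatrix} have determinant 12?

Expanding along the row containing k, det(A) is linear in k: det(A) = (-25)·k + (-38).
Set (-25)·k + (-38) = 12  ⇒  (-25)·k = 50  ⇒  k = -2.

k = -2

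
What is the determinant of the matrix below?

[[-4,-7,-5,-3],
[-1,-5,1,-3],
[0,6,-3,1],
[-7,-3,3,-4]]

The determinant is 667.

Expand along row 3 (it has 1 zero):
  − (6) · M_32   where M_32 = det([-4 -5 -3; -1 1 -3; -7 3 -4]) = -117
  + (-3) · M_33   where M_33 = det([-4 -7 -3; -1 -5 -3; -7 -3 -4]) = -67
  − (1) · M_34   where M_34 = det([-4 -7 -5; -1 -5 1; -7 -3 3]) = 236
det = (-1)·(6)·(-117) + (+1)·(-3)·(-67) + (-1)·(1)·(236) = 667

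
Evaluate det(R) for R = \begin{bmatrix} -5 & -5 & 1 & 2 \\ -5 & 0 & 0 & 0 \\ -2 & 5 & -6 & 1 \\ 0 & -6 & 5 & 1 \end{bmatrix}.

Expand along row 2 (it has 3 zeros):
  − (-5) · M_21   where M_21 = det([-5 1 2; 5 -6 1; -6 5 1]) = 22
det = (-1)·(-5)·(22) = 110

110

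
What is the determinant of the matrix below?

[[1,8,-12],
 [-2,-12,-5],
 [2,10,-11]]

-122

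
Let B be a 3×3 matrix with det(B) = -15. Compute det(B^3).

-3375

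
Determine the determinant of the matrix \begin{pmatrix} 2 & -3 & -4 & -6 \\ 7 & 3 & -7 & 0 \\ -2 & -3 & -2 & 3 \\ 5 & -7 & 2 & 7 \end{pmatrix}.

The determinant is -3663.

Expand along row 2 (it has 1 zero):
  − (7) · M_21   where M_21 = det([-3 -4 -6; -3 -2 3; -7 2 7]) = 180
  + (3) · M_22   where M_22 = det([2 -4 -6; -2 -2 3; 5 2 7]) = -192
  − (-7) · M_23   where M_23 = det([2 -3 -6; -2 -3 3; 5 -7 7]) = -261
det = (-1)·(7)·(180) + (+1)·(3)·(-192) + (-1)·(-7)·(-261) = -3663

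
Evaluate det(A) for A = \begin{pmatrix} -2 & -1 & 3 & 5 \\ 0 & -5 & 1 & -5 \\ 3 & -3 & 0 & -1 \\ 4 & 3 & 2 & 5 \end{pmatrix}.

|A| = -398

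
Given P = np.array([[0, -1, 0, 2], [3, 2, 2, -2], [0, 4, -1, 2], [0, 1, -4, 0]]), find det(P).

114

Expand along column 1 (it has 3 zeros):
  − (3) · M_21   where M_21 = det([-1 0 2; 4 -1 2; 1 -4 0]) = -38
det = (-1)·(3)·(-38) = 114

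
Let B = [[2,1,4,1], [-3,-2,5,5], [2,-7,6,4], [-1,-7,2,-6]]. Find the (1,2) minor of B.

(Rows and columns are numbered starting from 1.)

Delete row 1 and column 2; the remaining 3×3 submatrix is [-3 5 5; 2 6 4; -1 2 -6].
Its determinant is 222.

222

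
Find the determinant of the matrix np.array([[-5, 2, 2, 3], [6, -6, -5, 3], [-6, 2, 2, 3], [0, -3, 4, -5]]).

Expand along row 4 (it has 1 zero):
  + (-3) · M_42   where M_42 = det([-5 2 3; 6 -5 3; -6 2 3]) = -21
  − (4) · M_43   where M_43 = det([-5 2 3; 6 -6 3; -6 2 3]) = -24
  + (-5) · M_44   where M_44 = det([-5 2 2; 6 -6 -5; -6 2 2]) = -2
det = (+1)·(-3)·(-21) + (-1)·(4)·(-24) + (+1)·(-5)·(-2) = 169

The determinant is 169.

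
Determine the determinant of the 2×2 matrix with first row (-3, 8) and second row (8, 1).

det = (-3)·1 − 8·8 = -3 − 64 = -67

-67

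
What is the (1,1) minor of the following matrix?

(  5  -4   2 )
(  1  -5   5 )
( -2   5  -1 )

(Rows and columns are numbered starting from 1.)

The minor is -20.

Delete row 1 and column 1; the remaining 2×2 submatrix is [-5 5; 5 -1].
Its determinant is (-5)·(-1) − 5·5 = -20.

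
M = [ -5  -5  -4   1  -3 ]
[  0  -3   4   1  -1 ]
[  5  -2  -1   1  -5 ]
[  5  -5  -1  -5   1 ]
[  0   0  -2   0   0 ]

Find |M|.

Expand along row 5 (it has 4 zeros):
  + (-2) · M_53   where M_53 = det([-5 -5 1 -3; 0 -3 1 -1; 5 -2 1 -5; 5 -5 -5 1]) = -630
det = (+1)·(-2)·(-630) = 1260

|M| = 1260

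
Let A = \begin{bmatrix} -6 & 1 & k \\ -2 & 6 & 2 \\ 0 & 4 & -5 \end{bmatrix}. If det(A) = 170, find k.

Expanding along the column containing k, det(A) is linear in k: det(A) = (-8)·k + (218).
Set (-8)·k + (218) = 170  ⇒  (-8)·k = -48  ⇒  k = 6.

6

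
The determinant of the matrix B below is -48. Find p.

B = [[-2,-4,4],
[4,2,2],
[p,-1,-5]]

-2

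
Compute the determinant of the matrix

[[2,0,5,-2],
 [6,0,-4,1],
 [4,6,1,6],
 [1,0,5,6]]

The determinant is 1806.

Expand along column 2 (it has 3 zeros):
  − (6) · M_32   where M_32 = det([2 5 -2; 6 -4 1; 1 5 6]) = -301
det = (-1)·(6)·(-301) = 1806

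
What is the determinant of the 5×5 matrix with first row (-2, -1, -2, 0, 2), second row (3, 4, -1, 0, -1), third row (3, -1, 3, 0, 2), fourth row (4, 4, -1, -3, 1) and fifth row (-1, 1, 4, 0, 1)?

The determinant is -705.

Expand along column 4 (it has 4 zeros):
  + (-3) · M_44   where M_44 = det([-2 -1 -2 2; 3 4 -1 -1; 3 -1 3 2; -1 1 4 1]) = 235
det = (+1)·(-3)·(235) = -705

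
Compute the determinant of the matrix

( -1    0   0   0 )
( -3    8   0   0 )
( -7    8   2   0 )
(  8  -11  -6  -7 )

The matrix is lower triangular, so the determinant is the product of the diagonal entries:
det = (-1) · (8) · (2) · (-7) = 112

112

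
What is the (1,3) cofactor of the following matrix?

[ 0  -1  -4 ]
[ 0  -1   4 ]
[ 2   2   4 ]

2

Delete row 1 and column 3; the remaining 2×2 submatrix is [0 -1; 2 2].
Its determinant is 0·2 − (-1)·2 = 2.
The cofactor carries sign (−1)^(1+3) = +1, so C_{1,3} = +(2) = 2.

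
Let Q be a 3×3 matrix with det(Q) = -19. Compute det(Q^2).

The determinant is 361.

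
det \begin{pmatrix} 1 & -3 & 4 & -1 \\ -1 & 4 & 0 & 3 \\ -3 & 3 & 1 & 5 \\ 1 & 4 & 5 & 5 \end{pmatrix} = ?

The determinant is 82.

Expand along row 2 (it has 1 zero):
  − (-1) · M_21   where M_21 = det([-3 4 -1; 3 1 5; 4 5 5]) = 69
  + (4) · M_22   where M_22 = det([1 4 -1; -3 1 5; 1 5 5]) = 76
  + (3) · M_24   where M_24 = det([1 -3 4; -3 3 1; 1 4 5]) = -97
det = (-1)·(-1)·(69) + (+1)·(4)·(76) + (+1)·(3)·(-97) = 82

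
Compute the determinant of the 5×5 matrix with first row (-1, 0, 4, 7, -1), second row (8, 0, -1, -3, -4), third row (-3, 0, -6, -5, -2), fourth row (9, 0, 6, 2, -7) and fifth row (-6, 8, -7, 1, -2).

Expand along column 2 (it has 4 zeros):
  − (8) · M_52   where M_52 = det([-1 4 7 -1; 8 -1 -3 -4; -3 -6 -5 -2; 9 6 2 -7]) = 1221
det = (-1)·(8)·(1221) = -9768

-9768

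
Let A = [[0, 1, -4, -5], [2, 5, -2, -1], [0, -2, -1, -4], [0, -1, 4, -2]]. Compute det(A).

Expand along column 1 (it has 3 zeros):
  − (2) · M_21   where M_21 = det([1 -4 -5; -2 -1 -4; -1 4 -2]) = 63
det = (-1)·(2)·(63) = -126

-126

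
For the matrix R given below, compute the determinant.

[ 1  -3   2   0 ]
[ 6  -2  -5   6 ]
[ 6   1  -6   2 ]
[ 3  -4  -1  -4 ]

Expand along row 1 (it has 1 zero):
  + (1) · M_11   where M_11 = det([-2 -5 6; 1 -6 2; -4 -1 -4]) = -182
  − (-3) · M_12   where M_12 = det([6 -5 6; 6 -6 2; 3 -1 -4]) = 78
  + (2) · M_13   where M_13 = det([6 -2 6; 6 1 2; 3 -4 -4]) = -198
det = (+1)·(1)·(-182) + (-1)·(-3)·(78) + (+1)·(2)·(-198) = -344

det(R) = -344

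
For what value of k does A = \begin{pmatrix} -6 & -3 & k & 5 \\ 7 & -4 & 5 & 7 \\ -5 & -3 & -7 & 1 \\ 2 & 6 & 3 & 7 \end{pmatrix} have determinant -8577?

8

Expanding along the row containing k, det(A) is linear in k: det(A) = (-505)·k + (-4537).
Set (-505)·k + (-4537) = -8577  ⇒  (-505)·k = -4040  ⇒  k = 8.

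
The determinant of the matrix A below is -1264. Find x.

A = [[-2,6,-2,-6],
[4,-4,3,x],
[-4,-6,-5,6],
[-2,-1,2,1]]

Expanding along the column containing x, det(A) is linear in x: det(A) = (158)·x + (-632).
Set (158)·x + (-632) = -1264  ⇒  (158)·x = -632  ⇒  x = -4.

x = -4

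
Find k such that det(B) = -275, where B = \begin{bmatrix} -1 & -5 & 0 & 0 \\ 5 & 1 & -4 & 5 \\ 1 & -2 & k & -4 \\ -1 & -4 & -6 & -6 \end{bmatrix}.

-5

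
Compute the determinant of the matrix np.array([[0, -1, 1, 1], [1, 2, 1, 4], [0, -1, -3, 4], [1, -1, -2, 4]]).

30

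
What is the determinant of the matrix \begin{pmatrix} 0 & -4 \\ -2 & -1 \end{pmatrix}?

det = 0·(-1) − (-4)·(-2) = 0 − 8 = -8

-8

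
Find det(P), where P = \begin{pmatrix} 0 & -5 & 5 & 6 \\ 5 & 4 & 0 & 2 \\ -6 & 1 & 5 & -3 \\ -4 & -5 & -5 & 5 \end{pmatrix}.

The determinant is 2280.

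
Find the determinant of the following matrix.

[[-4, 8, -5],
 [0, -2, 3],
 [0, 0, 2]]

16

The matrix is upper triangular, so the determinant is the product of the diagonal entries:
det = (-4) · (-2) · (2) = 16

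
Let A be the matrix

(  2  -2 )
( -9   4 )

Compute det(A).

The determinant is -10.

det(A) = 2·4 − (-2)·(-9) = 8 − 18 = -10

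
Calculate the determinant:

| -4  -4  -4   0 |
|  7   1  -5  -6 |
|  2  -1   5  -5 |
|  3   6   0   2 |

-648

Expand along row 1 (it has 1 zero):
  + (-4) · M_11   where M_11 = det([1 -5 -6; -1 5 -5; 6 0 2]) = 330
  − (-4) · M_12   where M_12 = det([7 -5 -6; 2 5 -5; 3 0 2]) = 255
  + (-4) · M_13   where M_13 = det([7 1 -6; 2 -1 -5; 3 6 2]) = 87
det = (+1)·(-4)·(330) + (-1)·(-4)·(255) + (+1)·(-4)·(87) = -648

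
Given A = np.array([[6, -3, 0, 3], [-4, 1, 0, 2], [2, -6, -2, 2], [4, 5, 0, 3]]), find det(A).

348

Expand along column 3 (it has 3 zeros):
  + (-2) · M_33   where M_33 = det([6 -3 3; -4 1 2; 4 5 3]) = -174
det = (+1)·(-2)·(-174) = 348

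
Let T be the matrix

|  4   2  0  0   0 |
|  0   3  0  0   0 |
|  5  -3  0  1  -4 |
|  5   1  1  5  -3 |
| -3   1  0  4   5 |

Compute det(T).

T is block lower-triangular with a 2×2 block and a 3×3 block on the diagonal, so its determinant equals the product of the determinants of the diagonal blocks.
det of the 2×2 block = 12
det of the 3×3 block = -21
det = (12)·(-21) = -252

det(T) = -252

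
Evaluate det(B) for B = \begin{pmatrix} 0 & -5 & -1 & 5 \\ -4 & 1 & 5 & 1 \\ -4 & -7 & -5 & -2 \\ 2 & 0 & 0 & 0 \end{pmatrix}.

-360

Expand along row 4 (it has 3 zeros):
  − (2) · M_41   where M_41 = det([-5 -1 5; 1 5 1; -7 -5 -2]) = 180
det = (-1)·(2)·(180) = -360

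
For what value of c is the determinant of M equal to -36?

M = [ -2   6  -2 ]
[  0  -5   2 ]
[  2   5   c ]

c = -6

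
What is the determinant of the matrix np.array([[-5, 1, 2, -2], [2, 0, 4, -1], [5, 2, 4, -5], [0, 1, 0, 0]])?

Expand along row 4 (it has 3 zeros):
  + (1) · M_42   where M_42 = det([-5 2 -2; 2 4 -1; 5 4 -5]) = 114
det = (+1)·(1)·(114) = 114

114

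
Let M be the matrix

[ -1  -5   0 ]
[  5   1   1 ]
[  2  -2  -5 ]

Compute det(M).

The determinant is -132.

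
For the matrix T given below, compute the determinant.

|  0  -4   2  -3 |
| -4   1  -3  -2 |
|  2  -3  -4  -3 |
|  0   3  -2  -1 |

The determinant is -334.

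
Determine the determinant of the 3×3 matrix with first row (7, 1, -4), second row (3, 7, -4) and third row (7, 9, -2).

220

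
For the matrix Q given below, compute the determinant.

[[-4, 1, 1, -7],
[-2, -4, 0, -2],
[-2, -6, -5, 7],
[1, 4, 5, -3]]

det(Q) = -430

Expand along row 2 (it has 1 zero):
  − (-2) · M_21   where M_21 = det([1 1 -7; -6 -5 7; 4 5 -3]) = 60
  + (-4) · M_22   where M_22 = det([-4 1 -7; -2 -5 7; 1 5 -3]) = 116
  + (-2) · M_24   where M_24 = det([-4 1 1; -2 -6 -5; 1 4 5]) = 43
det = (-1)·(-2)·(60) + (+1)·(-4)·(116) + (+1)·(-2)·(43) = -430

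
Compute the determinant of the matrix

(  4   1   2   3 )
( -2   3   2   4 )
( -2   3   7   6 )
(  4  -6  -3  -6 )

112

Expand along row 1:
  + (4) · M_11   where M_11 = det([3 2 4; 3 7 6; -6 -3 -6]) = 24
  − (1) · M_12   where M_12 = det([-2 2 4; -2 7 6; 4 -3 -6]) = -16
  + (2) · M_13   where M_13 = det([-2 3 4; -2 3 6; 4 -6 -6]) = 0
  − (3) · M_14   where M_14 = det([-2 3 2; -2 3 7; 4 -6 -3]) = 0
det = (+1)·(4)·(24) + (-1)·(1)·(-16) + (+1)·(2)·(0) + (-1)·(3)·(0) = 112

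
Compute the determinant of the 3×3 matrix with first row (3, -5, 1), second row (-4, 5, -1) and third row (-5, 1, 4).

-21

Expand along column 1:
  + 3 · |5 -1; 1 4| = 3·(20 − (-1)) = 63
  − (-4) · |-5 1; 1 4| = −(-4)·(-20 − 1) = -84
  + (-5) · |-5 1; 5 -1| = (-5)·(5 − 5) = 0
Sum: (63) + (-84) + (0) = -21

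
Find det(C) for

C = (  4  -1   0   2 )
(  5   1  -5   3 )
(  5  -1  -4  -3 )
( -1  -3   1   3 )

-442

Expand along row 1 (it has 1 zero):
  + (4) · M_11   where M_11 = det([1 -5 3; -1 -4 -3; -3 1 3]) = -108
  − (-1) · M_12   where M_12 = det([5 -5 3; 5 -4 -3; -1 1 3]) = 18
  − (2) · M_14   where M_14 = det([5 1 -5; 5 -1 -4; -1 -3 1]) = 14
det = (+1)·(4)·(-108) + (-1)·(-1)·(18) + (-1)·(2)·(14) = -442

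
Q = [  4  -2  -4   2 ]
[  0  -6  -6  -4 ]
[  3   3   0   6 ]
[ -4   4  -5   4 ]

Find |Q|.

Expand along row 2 (it has 1 zero):
  + (-6) · M_22   where M_22 = det([4 -4 2; 3 0 6; -4 -5 4]) = 234
  − (-6) · M_23   where M_23 = det([4 -2 2; 3 3 6; -4 4 4]) = 72
  + (-4) · M_24   where M_24 = det([4 -2 -4; 3 3 0; -4 4 -5]) = -186
det = (+1)·(-6)·(234) + (-1)·(-6)·(72) + (+1)·(-4)·(-186) = -228

|Q| = -228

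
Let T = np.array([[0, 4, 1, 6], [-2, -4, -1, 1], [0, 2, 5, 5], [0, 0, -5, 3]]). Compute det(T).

The determinant is 188.

Expand along column 1 (it has 3 zeros):
  − (-2) · M_21   where M_21 = det([4 1 6; 2 5 5; 0 -5 3]) = 94
det = (-1)·(-2)·(94) = 188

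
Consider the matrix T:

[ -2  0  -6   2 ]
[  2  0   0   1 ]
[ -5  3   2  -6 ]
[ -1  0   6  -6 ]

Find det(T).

det(T) = 90

Expand along column 2 (it has 3 zeros):
  − (3) · M_32   where M_32 = det([-2 -6 2; 2 0 1; -1 6 -6]) = -30
det = (-1)·(3)·(-30) = 90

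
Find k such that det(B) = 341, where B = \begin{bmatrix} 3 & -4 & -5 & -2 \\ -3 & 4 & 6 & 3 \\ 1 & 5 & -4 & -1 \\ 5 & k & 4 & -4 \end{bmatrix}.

k = 9

Expanding along the row containing k, det(B) is linear in k: det(B) = (6)·k + (287).
Set (6)·k + (287) = 341  ⇒  (6)·k = 54  ⇒  k = 9.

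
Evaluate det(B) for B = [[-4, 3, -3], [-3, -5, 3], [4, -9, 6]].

The determinant is -39.

Expand along row 1:
  + (-4) · |-5 3; -9 6| = (-4)·(-30 − (-27)) = 12
  − 3 · |-3 3; 4 6| = −3·(-18 − 12) = 90
  + (-3) · |-3 -5; 4 -9| = (-3)·(27 − (-20)) = -141
Sum: (12) + (90) + (-141) = -39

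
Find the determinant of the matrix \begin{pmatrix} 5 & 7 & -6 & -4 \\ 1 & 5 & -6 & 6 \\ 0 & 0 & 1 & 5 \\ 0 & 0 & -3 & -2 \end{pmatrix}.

234

The matrix is block upper-triangular with a 2×2 block and a 2×2 block on the diagonal, so its determinant equals the product of the determinants of the diagonal blocks.
det of the 2×2 block = 18
det of the 2×2 block = 13
det = (18)·(13) = 234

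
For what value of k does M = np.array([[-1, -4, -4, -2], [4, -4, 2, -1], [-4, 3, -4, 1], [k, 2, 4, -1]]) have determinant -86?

k = -7

Expanding along the column containing k, det(M) is linear in k: det(M) = (16)·k + (26).
Set (16)·k + (26) = -86  ⇒  (16)·k = -112  ⇒  k = -7.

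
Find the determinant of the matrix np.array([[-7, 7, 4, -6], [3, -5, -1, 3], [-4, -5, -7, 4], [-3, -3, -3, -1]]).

Expand along row 1:
  + (-7) · M_11   where M_11 = det([-5 -1 3; -5 -7 4; -3 -3 -1]) = -96
  − (7) · M_12   where M_12 = det([3 -1 3; -4 -7 4; -3 -3 -1]) = 46
  + (4) · M_13   where M_13 = det([3 -5 3; -4 -5 4; -3 -3 -1]) = 122
  − (-6) · M_14   where M_14 = det([3 -5 -1; -4 -5 -7; -3 -3 -3]) = -60
det = (+1)·(-7)·(-96) + (-1)·(7)·(46) + (+1)·(4)·(122) + (-1)·(-6)·(-60) = 478

The determinant is 478.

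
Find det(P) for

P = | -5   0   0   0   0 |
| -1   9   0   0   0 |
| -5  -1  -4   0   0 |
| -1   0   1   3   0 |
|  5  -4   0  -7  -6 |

P is lower triangular, so det(P) is the product of the diagonal entries:
det = (-5) · (9) · (-4) · (3) · (-6) = -3240

-3240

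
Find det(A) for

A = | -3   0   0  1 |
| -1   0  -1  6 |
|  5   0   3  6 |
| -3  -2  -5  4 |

Expand along column 2 (it has 3 zeros):
  + (-2) · M_42   where M_42 = det([-3 0 1; -1 -1 6; 5 3 6]) = 74
det = (+1)·(-2)·(74) = -148

-148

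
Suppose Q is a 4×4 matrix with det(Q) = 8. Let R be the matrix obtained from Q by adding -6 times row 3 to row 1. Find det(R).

The determinant is 8.

Adding a multiple of one row to another leaves the determinant unchanged.
det(R) = (1)·(8) = 8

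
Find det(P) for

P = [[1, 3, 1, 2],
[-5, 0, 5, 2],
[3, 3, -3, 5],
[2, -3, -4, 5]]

Expand along row 2 (it has 1 zero):
  − (-5) · M_21   where M_21 = det([3 1 2; 3 -3 5; -3 -4 5]) = -57
  − (5) · M_23   where M_23 = det([1 3 2; 3 3 5; 2 -3 5]) = -15
  + (2) · M_24   where M_24 = det([1 3 1; 3 3 -3; 2 -3 -4]) = -18
det = (-1)·(-5)·(-57) + (-1)·(5)·(-15) + (+1)·(2)·(-18) = -246

The determinant is -246.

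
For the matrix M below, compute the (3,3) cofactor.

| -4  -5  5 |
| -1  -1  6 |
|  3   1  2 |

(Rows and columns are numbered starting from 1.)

Delete row 3 and column 3; the remaining 2×2 submatrix is [-4 -5; -1 -1].
Its determinant is (-4)·(-1) − (-5)·(-1) = -1.
The cofactor carries sign (−1)^(3+3) = +1, so C_{3,3} = +(-1) = -1.

The cofactor is -1.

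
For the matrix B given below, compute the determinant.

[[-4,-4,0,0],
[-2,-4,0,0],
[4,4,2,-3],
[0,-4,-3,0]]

B is block lower-triangular with a 2×2 block and a 2×2 block on the diagonal, so its determinant equals the product of the determinants of the diagonal blocks.
det of the 2×2 block = 8
det of the 2×2 block = -9
det = (8)·(-9) = -72

-72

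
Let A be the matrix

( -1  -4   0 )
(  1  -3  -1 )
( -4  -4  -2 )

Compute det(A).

-26

Expand along row 1:
  + (-1) · |-3 -1; -4 -2| = (-1)·(6 − 4) = -2
  − (-4) · |1 -1; -4 -2| = −(-4)·(-2 − 4) = -24
Sum: (-2) + (-24) = -26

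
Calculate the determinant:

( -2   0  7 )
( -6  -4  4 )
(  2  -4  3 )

216

Expand along row 1:
  + (-2) · |-4 4; -4 3| = (-2)·(-12 − (-16)) = -8
  + 7 · |-6 -4; 2 -4| = 7·(24 − (-8)) = 224
Sum: (-8) + (224) = 216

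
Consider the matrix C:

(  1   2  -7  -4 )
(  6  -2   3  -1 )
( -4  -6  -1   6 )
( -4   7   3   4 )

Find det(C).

|C| = 1813

Expand along row 1:
  + (1) · M_11   where M_11 = det([-2 3 -1; -6 -1 6; 7 3 4]) = 253
  − (2) · M_12   where M_12 = det([6 3 -1; -4 -1 6; -4 3 4]) = -140
  + (-7) · M_13   where M_13 = det([6 -2 -1; -4 -6 6; -4 7 4]) = -328
  − (-4) · M_14   where M_14 = det([6 -2 3; -4 -6 -1; -4 7 3]) = -254
det = (+1)·(1)·(253) + (-1)·(2)·(-140) + (+1)·(-7)·(-328) + (-1)·(-4)·(-254) = 1813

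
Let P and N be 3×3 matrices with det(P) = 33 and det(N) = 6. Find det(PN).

det(PN) = det(P)·det(N) = (33)·(6) = 198

|PN| = 198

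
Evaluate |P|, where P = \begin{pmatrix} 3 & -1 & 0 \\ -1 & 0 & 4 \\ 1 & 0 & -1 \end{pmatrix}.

Expand along column 2:
  − (-1) · |-1 4; 1 -1| = −(-1)·(1 − 4) = -3

-3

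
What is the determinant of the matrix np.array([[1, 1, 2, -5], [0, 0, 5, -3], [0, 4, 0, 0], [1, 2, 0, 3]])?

Expand along row 3 (it has 3 zeros):
  − (4) · M_32   where M_32 = det([1 2 -5; 0 5 -3; 1 0 3]) = 34
det = (-1)·(4)·(34) = -136

-136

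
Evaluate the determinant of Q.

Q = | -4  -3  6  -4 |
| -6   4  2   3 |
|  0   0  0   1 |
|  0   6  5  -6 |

The determinant is 338.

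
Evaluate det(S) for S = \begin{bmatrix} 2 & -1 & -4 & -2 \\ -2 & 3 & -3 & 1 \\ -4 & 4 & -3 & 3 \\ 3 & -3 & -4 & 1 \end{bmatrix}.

Expand along row 1:
  + (2) · M_11   where M_11 = det([3 -3 1; 4 -3 3; -3 -4 1]) = 41
  − (-1) · M_12   where M_12 = det([-2 -3 1; -4 -3 3; 3 -4 1]) = -32
  + (-4) · M_13   where M_13 = det([-2 3 1; -4 4 3; 3 -3 1]) = 13
  − (-2) · M_14   where M_14 = det([-2 3 -3; -4 4 -3; 3 -3 -4]) = -25
det = (+1)·(2)·(41) + (-1)·(-1)·(-32) + (+1)·(-4)·(13) + (-1)·(-2)·(-25) = -52

-52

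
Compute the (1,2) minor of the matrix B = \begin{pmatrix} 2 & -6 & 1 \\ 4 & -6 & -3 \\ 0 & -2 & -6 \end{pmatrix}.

-24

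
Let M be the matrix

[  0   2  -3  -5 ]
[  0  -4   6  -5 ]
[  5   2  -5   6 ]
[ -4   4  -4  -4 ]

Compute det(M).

The determinant is 60.

Expand along column 1 (it has 2 zeros):
  + (5) · M_31   where M_31 = det([2 -3 -5; -4 6 -5; 4 -4 -4]) = 60
  − (-4) · M_41   where M_41 = det([2 -3 -5; -4 6 -5; 2 -5 6]) = -60
det = (+1)·(5)·(60) + (-1)·(-4)·(-60) = 60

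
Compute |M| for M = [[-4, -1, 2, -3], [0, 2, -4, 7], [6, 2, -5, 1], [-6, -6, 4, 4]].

The determinant is 530.

Expand along row 2 (it has 1 zero):
  + (2) · M_22   where M_22 = det([-4 2 -3; 6 -5 1; -6 4 4]) = 54
  − (-4) · M_23   where M_23 = det([-4 -1 -3; 6 2 1; -6 -6 4]) = 46
  + (7) · M_24   where M_24 = det([-4 -1 2; 6 2 -5; -6 -6 4]) = 34
det = (+1)·(2)·(54) + (-1)·(-4)·(46) + (+1)·(7)·(34) = 530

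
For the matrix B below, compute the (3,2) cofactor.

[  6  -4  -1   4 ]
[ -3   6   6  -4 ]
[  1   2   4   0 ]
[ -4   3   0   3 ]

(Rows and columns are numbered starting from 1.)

-179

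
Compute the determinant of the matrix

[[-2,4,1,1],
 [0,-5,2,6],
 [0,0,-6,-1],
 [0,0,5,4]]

The matrix is block upper-triangular with a 2×2 block and a 2×2 block on the diagonal, so its determinant equals the product of the determinants of the diagonal blocks.
det of the 2×2 block = 10
det of the 2×2 block = -19
det = (10)·(-19) = -190

-190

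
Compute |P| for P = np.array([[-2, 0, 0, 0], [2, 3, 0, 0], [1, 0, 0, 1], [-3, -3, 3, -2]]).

P is block lower-triangular with a 2×2 block and a 2×2 block on the diagonal, so its determinant equals the product of the determinants of the diagonal blocks.
det of the 2×2 block = -6
det of the 2×2 block = -3
det = (-6)·(-3) = 18

|P| = 18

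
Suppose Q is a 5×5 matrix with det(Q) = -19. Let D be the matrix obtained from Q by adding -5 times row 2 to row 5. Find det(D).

-19

Adding a multiple of one row to another leaves the determinant unchanged.
det(D) = (1)·(-19) = -19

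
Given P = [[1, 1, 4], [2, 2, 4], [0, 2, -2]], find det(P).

Expand along column 1:
  + 1 · |2 4; 2 -2| = 1·(-4 − 8) = -12
  − 2 · |1 4; 2 -2| = −2·(-2 − 8) = 20
Sum: (-12) + (20) = 8

The determinant is 8.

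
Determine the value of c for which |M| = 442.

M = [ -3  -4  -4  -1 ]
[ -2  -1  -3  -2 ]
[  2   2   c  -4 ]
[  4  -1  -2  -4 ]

Expanding along the row containing c, det(M) is linear in c: det(M) = (52)·c + (78).
Set (52)·c + (78) = 442  ⇒  (52)·c = 364  ⇒  c = 7.

7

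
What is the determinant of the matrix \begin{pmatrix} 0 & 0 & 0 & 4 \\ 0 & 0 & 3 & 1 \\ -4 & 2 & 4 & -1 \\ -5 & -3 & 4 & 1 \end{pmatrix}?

Expand along row 1 (it has 3 zeros):
  − (4) · M_14   where M_14 = det([0 0 3; -4 2 4; -5 -3 4]) = 66
det = (-1)·(4)·(66) = -264

-264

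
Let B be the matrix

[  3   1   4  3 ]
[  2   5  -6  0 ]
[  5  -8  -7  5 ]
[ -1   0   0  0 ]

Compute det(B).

det(B) = -379

Expand along row 4 (it has 3 zeros):
  − (-1) · M_41   where M_41 = det([1 4 3; 5 -6 0; -8 -7 5]) = -379
det = (-1)·(-1)·(-379) = -379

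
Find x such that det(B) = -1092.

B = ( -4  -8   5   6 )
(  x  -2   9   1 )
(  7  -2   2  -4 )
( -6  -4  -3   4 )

Expanding along the row containing x, det(B) is linear in x: det(B) = (-236)·x + (796).
Set (-236)·x + (796) = -1092  ⇒  (-236)·x = -1888  ⇒  x = 8.

8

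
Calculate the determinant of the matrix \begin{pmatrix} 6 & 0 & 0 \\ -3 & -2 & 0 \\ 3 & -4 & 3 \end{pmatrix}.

The matrix is lower triangular, so the determinant is the product of the diagonal entries:
det = (6) · (-2) · (3) = -36

-36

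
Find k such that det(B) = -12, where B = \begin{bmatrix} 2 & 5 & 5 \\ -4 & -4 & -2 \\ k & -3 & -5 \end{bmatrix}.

k = 0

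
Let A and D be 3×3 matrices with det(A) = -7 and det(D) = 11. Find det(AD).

|AD| = -77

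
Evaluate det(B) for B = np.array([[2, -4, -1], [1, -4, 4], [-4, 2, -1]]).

Expand along column 1:
  + 2 · |-4 4; 2 -1| = 2·(4 − 8) = -8
  − 1 · |-4 -1; 2 -1| = −1·(4 − (-2)) = -6
  + (-4) · |-4 -1; -4 4| = (-4)·(-16 − 4) = 80
Sum: (-8) + (-6) + (80) = 66

det(B) = 66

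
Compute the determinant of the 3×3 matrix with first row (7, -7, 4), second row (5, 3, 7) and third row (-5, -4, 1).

Expand along row 1:
  + 7 · |3 7; -4 1| = 7·(3 − (-28)) = 217
  − (-7) · |5 7; -5 1| = −(-7)·(5 − (-35)) = 280
  + 4 · |5 3; -5 -4| = 4·(-20 − (-15)) = -20
Sum: (217) + (280) + (-20) = 477

The determinant is 477.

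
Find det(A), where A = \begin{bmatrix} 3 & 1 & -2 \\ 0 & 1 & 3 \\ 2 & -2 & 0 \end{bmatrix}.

28

Expand along row 2:
  + 1 · |3 -2; 2 0| = 1·(0 − (-4)) = 4
  − 3 · |3 1; 2 -2| = −3·(-6 − 2) = 24
Sum: (4) + (24) = 28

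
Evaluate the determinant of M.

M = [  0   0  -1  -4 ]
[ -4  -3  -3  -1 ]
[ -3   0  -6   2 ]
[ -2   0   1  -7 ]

Expand along column 2 (it has 3 zeros):
  + (-3) · M_22   where M_22 = det([0 -1 -4; -3 -6 2; -2 1 -7]) = 85
det = (+1)·(-3)·(85) = -255

-255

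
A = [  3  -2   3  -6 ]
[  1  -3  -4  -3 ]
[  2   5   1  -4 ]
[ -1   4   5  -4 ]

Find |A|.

-736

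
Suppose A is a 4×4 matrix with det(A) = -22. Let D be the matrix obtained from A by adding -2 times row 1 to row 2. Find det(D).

-22

Adding a multiple of one row to another leaves the determinant unchanged.
det(D) = (1)·(-22) = -22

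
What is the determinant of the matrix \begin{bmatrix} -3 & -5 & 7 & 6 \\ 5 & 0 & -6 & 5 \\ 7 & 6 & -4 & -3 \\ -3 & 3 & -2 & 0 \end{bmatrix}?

The determinant is 1852.

Expand along row 2 (it has 1 zero):
  − (5) · M_21   where M_21 = det([-5 7 6; 6 -4 -3; 3 -2 0]) = -33
  − (-6) · M_23   where M_23 = det([-3 -5 6; 7 6 -3; -3 3 0]) = 162
  + (5) · M_24   where M_24 = det([-3 -5 7; 7 6 -4; -3 3 -2]) = 143
det = (-1)·(5)·(-33) + (-1)·(-6)·(162) + (+1)·(5)·(143) = 1852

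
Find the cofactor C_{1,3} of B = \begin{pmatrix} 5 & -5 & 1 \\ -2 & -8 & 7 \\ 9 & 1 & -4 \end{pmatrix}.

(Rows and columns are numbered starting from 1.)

70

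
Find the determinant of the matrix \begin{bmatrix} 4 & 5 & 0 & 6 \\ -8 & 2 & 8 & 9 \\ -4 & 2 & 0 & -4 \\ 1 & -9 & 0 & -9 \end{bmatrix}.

Expand along column 3 (it has 3 zeros):
  − (8) · M_23   where M_23 = det([4 5 6; -4 2 -4; 1 -9 -9]) = -212
det = (-1)·(8)·(-212) = 1696

The determinant is 1696.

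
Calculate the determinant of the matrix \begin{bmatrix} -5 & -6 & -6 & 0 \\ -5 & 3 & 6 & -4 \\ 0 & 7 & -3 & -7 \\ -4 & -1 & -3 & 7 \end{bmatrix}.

The determinant is 5394.

Expand along row 1 (it has 1 zero):
  + (-5) · M_11   where M_11 = det([3 6 -4; 7 -3 -7; -1 -3 7]) = -282
  − (-6) · M_12   where M_12 = det([-5 6 -4; 0 -3 -7; -4 -3 7]) = 426
  + (-6) · M_13   where M_13 = det([-5 3 -4; 0 7 -7; -4 -1 7]) = -238
det = (+1)·(-5)·(-282) + (-1)·(-6)·(426) + (+1)·(-6)·(-238) = 5394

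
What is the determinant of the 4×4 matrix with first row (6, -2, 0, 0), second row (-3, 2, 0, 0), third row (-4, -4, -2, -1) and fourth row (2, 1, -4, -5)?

The matrix is block lower-triangular with a 2×2 block and a 2×2 block on the diagonal, so its determinant equals the product of the determinants of the diagonal blocks.
det of the 2×2 block = 6
det of the 2×2 block = 6
det = (6)·(6) = 36

36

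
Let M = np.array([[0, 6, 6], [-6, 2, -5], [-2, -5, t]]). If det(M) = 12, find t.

-7

Expanding along the row containing t, det(M) is linear in t: det(M) = (36)·t + (264).
Set (36)·t + (264) = 12  ⇒  (36)·t = -252  ⇒  t = -7.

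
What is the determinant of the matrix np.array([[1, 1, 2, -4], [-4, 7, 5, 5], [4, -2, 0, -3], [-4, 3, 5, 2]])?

-294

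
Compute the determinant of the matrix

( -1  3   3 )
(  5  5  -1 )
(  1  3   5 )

Expand along row 1:
  + (-1) · |5 -1; 3 5| = (-1)·(25 − (-3)) = -28
  − 3 · |5 -1; 1 5| = −3·(25 − (-1)) = -78
  + 3 · |5 5; 1 3| = 3·(15 − 5) = 30
Sum: (-28) + (-78) + (30) = -76

-76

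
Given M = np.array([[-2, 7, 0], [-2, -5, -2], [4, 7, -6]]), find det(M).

-228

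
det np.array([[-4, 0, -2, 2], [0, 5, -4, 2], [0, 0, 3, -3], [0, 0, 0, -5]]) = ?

300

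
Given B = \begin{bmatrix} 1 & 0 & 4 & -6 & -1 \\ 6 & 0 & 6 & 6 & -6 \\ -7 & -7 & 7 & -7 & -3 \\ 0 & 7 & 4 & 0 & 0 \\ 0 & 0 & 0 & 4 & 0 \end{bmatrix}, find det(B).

|B| = -5040

Expand along row 5 (it has 4 zeros):
  − (4) · M_54   where M_54 = det([1 0 4 -1; 6 0 6 -6; -7 -7 7 -3; 0 7 4 0]) = 1260
det = (-1)·(4)·(1260) = -5040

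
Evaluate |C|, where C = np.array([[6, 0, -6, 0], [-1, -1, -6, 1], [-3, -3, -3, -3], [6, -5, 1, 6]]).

Expand along row 1 (it has 2 zeros):
  + (6) · M_11   where M_11 = det([-1 -6 1; -3 -3 -3; -5 1 6]) = -201
  + (-6) · M_13   where M_13 = det([-1 -1 1; -3 -3 -3; 6 -5 6]) = 66
det = (+1)·(6)·(-201) + (+1)·(-6)·(66) = -1602

The determinant is -1602.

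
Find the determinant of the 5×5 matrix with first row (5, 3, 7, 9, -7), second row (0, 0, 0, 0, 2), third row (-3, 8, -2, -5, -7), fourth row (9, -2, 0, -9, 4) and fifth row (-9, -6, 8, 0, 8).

Expand along row 2 (it has 4 zeros):
  − (2) · M_25   where M_25 = det([5 3 7 9; -3 8 -2 -5; 9 -2 0 -9; -9 -6 8 0]) = 16600
det = (-1)·(2)·(16600) = -33200

-33200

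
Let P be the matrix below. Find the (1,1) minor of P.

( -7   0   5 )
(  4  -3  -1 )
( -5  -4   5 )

Delete row 1 and column 1; the remaining 2×2 submatrix is [-3 -1; -4 5].
Its determinant is (-3)·5 − (-1)·(-4) = -19.

The minor is -19.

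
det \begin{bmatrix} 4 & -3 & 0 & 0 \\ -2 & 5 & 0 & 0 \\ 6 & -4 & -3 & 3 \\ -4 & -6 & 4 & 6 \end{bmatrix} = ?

-420

The matrix is block lower-triangular with a 2×2 block and a 2×2 block on the diagonal, so its determinant equals the product of the determinants of the diagonal blocks.
det of the 2×2 block = 14
det of the 2×2 block = -30
det = (14)·(-30) = -420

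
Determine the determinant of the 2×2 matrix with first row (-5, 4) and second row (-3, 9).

-33

det = (-5)·9 − 4·(-3) = -45 − (-12) = -33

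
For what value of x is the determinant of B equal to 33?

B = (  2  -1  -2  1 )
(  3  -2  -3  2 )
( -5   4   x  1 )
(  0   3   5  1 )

3

Expanding along the column containing x, det(B) is linear in x: det(B) = (-4)·x + (45).
Set (-4)·x + (45) = 33  ⇒  (-4)·x = -12  ⇒  x = 3.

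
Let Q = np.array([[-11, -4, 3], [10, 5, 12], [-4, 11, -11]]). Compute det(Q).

Expand along row 1:
  + (-11) · |5 12; 11 -11| = (-11)·(-55 − 132) = 2057
  − (-4) · |10 12; -4 -11| = −(-4)·(-110 − (-48)) = -248
  + 3 · |10 5; -4 11| = 3·(110 − (-20)) = 390
Sum: (2057) + (-248) + (390) = 2199

det(Q) = 2199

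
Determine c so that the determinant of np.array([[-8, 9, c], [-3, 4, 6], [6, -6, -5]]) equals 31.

5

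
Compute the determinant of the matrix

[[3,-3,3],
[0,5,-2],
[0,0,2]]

The matrix is upper triangular, so the determinant is the product of the diagonal entries:
det = (3) · (5) · (2) = 30

The determinant is 30.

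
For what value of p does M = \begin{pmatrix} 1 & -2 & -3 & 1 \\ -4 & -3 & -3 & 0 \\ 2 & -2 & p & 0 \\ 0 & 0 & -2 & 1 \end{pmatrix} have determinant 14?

Expanding along the row containing p, det(M) is linear in p: det(M) = (-11)·p + (-8).
Set (-11)·p + (-8) = 14  ⇒  (-11)·p = 22  ⇒  p = -2.

p = -2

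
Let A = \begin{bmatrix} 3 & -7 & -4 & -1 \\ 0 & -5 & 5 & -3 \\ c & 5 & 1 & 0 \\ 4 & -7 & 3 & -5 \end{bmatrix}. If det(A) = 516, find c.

5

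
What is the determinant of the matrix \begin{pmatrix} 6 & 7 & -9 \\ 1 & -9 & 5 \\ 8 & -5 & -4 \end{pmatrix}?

Expand along row 1:
  + 6 · |-9 5; -5 -4| = 6·(36 − (-25)) = 366
  − 7 · |1 5; 8 -4| = −7·(-4 − 40) = 308
  + (-9) · |1 -9; 8 -5| = (-9)·(-5 − (-72)) = -603
Sum: (366) + (308) + (-603) = 71

The determinant is 71.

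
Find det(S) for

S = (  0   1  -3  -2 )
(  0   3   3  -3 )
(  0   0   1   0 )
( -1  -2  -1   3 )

Expand along row 3 (it has 3 zeros):
  + (1) · M_33   where M_33 = det([0 1 -2; 0 3 -3; -1 -2 3]) = -3
det = (+1)·(1)·(-3) = -3

-3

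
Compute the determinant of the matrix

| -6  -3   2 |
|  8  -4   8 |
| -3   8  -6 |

Expand along column 1:
  + (-6) · |-4 8; 8 -6| = (-6)·(24 − 64) = 240
  − 8 · |-3 2; 8 -6| = −8·(18 − 16) = -16
  + (-3) · |-3 2; -4 8| = (-3)·(-24 − (-8)) = 48
Sum: (240) + (-16) + (48) = 272

272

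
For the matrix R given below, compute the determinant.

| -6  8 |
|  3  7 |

-66

det(R) = (-6)·7 − 8·3 = -42 − 24 = -66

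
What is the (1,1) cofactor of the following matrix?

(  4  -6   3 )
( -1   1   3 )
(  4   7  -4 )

Delete row 1 and column 1; the remaining 2×2 submatrix is [1 3; 7 -4].
Its determinant is 1·(-4) − 3·7 = -25.
The cofactor carries sign (−1)^(1+1) = +1, so C_{1,1} = +(-25) = -25.

-25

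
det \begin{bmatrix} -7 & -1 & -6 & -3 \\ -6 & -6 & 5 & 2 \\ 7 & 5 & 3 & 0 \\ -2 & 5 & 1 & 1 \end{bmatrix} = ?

Expand along row 3 (it has 1 zero):
  + (7) · M_31   where M_31 = det([-1 -6 -3; -6 5 2; 5 1 1]) = -6
  − (5) · M_32   where M_32 = det([-7 -6 -3; -6 5 2; -2 1 1]) = -45
  + (3) · M_33   where M_33 = det([-7 -1 -3; -6 -6 2; -2 5 1]) = 236
det = (+1)·(7)·(-6) + (-1)·(5)·(-45) + (+1)·(3)·(236) = 891

The determinant is 891.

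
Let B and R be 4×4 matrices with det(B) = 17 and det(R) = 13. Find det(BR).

det(BR) = 221

det(BR) = det(B)·det(R) = (17)·(13) = 221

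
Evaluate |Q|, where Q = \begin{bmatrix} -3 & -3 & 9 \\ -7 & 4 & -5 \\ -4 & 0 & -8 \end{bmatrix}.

Expand along row 3:
  + (-4) · |-3 9; 4 -5| = (-4)·(15 − 36) = 84
  + (-8) · |-3 -3; -7 4| = (-8)·(-12 − 21) = 264
Sum: (84) + (264) = 348

348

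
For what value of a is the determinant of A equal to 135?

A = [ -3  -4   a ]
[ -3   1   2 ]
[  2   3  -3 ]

a = -8

Expanding along the column containing a, det(A) is linear in a: det(A) = (-11)·a + (47).
Set (-11)·a + (47) = 135  ⇒  (-11)·a = 88  ⇒  a = -8.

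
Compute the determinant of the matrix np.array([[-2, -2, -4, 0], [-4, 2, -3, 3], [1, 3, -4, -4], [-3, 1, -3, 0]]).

-164

Expand along column 4 (it has 2 zeros):
  + (3) · M_24   where M_24 = det([-2 -2 -4; 1 3 -4; -3 1 -3]) = -60
  − (-4) · M_34   where M_34 = det([-2 -2 -4; -4 2 -3; -3 1 -3]) = 4
det = (+1)·(3)·(-60) + (-1)·(-4)·(4) = -164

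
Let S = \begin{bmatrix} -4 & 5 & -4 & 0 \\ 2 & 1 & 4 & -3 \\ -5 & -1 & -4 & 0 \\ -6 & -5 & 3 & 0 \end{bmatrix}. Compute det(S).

Expand along column 4 (it has 3 zeros):
  + (-3) · M_24   where M_24 = det([-4 5 -4; -5 -1 -4; -6 -5 3]) = 211
det = (+1)·(-3)·(211) = -633

|S| = -633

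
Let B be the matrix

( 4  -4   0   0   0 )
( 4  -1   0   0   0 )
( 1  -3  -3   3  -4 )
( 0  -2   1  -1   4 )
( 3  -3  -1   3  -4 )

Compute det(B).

B is block lower-triangular with a 2×2 block and a 3×3 block on the diagonal, so its determinant equals the product of the determinants of the diagonal blocks.
det of the 2×2 block = 12
det of the 3×3 block = 16
det = (12)·(16) = 192

det(B) = 192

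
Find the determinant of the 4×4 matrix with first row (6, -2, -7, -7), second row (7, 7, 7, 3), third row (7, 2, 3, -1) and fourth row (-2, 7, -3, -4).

Expand along row 1:
  + (6) · M_11   where M_11 = det([7 7 3; 2 3 -1; 7 -3 -4]) = -179
  − (-2) · M_12   where M_12 = det([7 7 3; 7 3 -1; -2 -3 -4]) = 60
  + (-7) · M_13   where M_13 = det([7 7 3; 7 2 -1; -2 7 -4]) = 362
  − (-7) · M_14   where M_14 = det([7 7 7; 7 2 3; -2 7 -3]) = 287
det = (+1)·(6)·(-179) + (-1)·(-2)·(60) + (+1)·(-7)·(362) + (-1)·(-7)·(287) = -1479

-1479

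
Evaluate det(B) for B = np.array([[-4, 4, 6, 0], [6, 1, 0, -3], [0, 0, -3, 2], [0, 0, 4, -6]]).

|B| = -280

B is block upper-triangular with a 2×2 block and a 2×2 block on the diagonal, so its determinant equals the product of the determinants of the diagonal blocks.
det of the 2×2 block = -28
det of the 2×2 block = 10
det = (-28)·(10) = -280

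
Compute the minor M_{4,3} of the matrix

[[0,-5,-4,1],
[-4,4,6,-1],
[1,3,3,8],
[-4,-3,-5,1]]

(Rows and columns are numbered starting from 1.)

Delete row 4 and column 3; the remaining 3×3 submatrix is [0 -5 1; -4 4 -1; 1 3 8].
Its determinant is -171.

-171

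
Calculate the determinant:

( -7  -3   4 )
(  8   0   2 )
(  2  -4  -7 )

The determinant is -364.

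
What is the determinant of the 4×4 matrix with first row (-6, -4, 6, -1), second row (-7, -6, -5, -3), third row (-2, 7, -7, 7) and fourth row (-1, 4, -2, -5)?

Expand along row 1:
  + (-6) · M_11   where M_11 = det([-6 -5 -3; 7 -7 7; 4 -2 -5]) = -651
  − (-4) · M_12   where M_12 = det([-7 -5 -3; -2 -7 7; -1 -2 -5]) = -249
  + (6) · M_13   where M_13 = det([-7 -6 -3; -2 7 7; -1 4 -5]) = 546
  − (-1) · M_14   where M_14 = det([-7 -6 -5; -2 7 -7; -1 4 -2]) = -111
det = (+1)·(-6)·(-651) + (-1)·(-4)·(-249) + (+1)·(6)·(546) + (-1)·(-1)·(-111) = 6075

The determinant is 6075.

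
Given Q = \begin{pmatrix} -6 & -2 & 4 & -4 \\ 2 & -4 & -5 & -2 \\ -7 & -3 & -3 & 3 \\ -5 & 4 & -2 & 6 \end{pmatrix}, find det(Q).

det(Q) = 1174

Expand along row 1:
  + (-6) · M_11   where M_11 = det([-4 -5 -2; -3 -3 3; 4 -2 6]) = -138
  − (-2) · M_12   where M_12 = det([2 -5 -2; -7 -3 3; -5 -2 6]) = -157
  + (4) · M_13   where M_13 = det([2 -4 -2; -7 -3 3; -5 4 6]) = -82
  − (-4) · M_14   where M_14 = det([2 -4 -5; -7 -3 -3; -5 4 -2]) = 247
det = (+1)·(-6)·(-138) + (-1)·(-2)·(-157) + (+1)·(4)·(-82) + (-1)·(-4)·(247) = 1174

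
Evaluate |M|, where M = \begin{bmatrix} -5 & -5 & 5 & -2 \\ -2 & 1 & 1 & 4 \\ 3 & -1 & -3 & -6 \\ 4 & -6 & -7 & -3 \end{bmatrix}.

304

Expand along row 1:
  + (-5) · M_11   where M_11 = det([1 1 4; -1 -3 -6; -6 -7 -3]) = -44
  − (-5) · M_12   where M_12 = det([-2 1 4; 3 -3 -6; 4 -7 -3]) = 15
  + (5) · M_13   where M_13 = det([-2 1 4; 3 -1 -6; 4 -6 -3]) = -5
  − (-2) · M_14   where M_14 = det([-2 1 1; 3 -1 -3; 4 -6 -7]) = 17
det = (+1)·(-5)·(-44) + (-1)·(-5)·(15) + (+1)·(5)·(-5) + (-1)·(-2)·(17) = 304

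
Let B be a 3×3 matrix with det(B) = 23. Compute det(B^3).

det(B^3) = (det B)^3 = (23)^3 = 12167

12167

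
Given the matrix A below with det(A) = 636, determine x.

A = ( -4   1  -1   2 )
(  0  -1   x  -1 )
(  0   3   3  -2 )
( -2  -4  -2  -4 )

x = -7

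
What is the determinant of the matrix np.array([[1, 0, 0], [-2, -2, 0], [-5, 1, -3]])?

6

The matrix is lower triangular, so the determinant is the product of the diagonal entries:
det = (1) · (-2) · (-3) = 6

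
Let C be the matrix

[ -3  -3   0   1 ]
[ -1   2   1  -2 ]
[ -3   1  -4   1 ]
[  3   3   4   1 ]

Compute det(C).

|C| = 208

Expand along row 1 (it has 1 zero):
  + (-3) · M_11   where M_11 = det([2 1 -2; 1 -4 1; 3 4 1]) = -46
  − (-3) · M_12   where M_12 = det([-1 1 -2; -3 -4 1; 3 4 1]) = 14
  − (1) · M_14   where M_14 = det([-1 2 1; -3 1 -4; 3 3 4]) = -28
det = (+1)·(-3)·(-46) + (-1)·(-3)·(14) + (-1)·(1)·(-28) = 208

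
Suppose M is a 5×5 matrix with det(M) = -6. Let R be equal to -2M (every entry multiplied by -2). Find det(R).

192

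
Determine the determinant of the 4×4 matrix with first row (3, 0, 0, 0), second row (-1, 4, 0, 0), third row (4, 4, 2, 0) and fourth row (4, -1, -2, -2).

-48

The matrix is lower triangular, so the determinant is the product of the diagonal entries:
det = (3) · (4) · (2) · (-2) = -48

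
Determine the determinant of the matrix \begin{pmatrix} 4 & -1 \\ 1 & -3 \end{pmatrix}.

det = 4·(-3) − (-1)·1 = -12 − (-1) = -11

-11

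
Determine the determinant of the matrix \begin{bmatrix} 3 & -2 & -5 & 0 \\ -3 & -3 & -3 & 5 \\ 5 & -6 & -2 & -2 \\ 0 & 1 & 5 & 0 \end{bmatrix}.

Expand along row 4 (it has 2 zeros):
  + (1) · M_42   where M_42 = det([3 -5 0; -3 -3 5; 5 -2 -2]) = -47
  − (5) · M_43   where M_43 = det([3 -2 0; -3 -3 5; 5 -6 -2]) = 70
det = (+1)·(1)·(-47) + (-1)·(5)·(70) = -397

-397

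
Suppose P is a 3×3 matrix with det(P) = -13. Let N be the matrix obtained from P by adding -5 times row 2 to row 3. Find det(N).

-13

Adding a multiple of one row to another leaves the determinant unchanged.
det(N) = (1)·(-13) = -13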